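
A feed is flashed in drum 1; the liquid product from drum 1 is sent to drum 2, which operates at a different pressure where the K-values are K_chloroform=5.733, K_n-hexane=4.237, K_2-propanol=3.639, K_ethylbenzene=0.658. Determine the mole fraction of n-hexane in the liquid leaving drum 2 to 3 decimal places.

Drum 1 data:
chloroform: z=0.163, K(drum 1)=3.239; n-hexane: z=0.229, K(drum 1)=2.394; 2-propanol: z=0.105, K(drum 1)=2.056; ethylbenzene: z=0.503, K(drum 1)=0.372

x_n-hexane (drum 2) = 0.045

Drum 1:
Let ψ₁ = V/F and solve Σ zᵢ(Kᵢ−1)/(1+ψ₁(Kᵢ−1)) = 0.
Feasibility: ΣzᵢKᵢ = 1.479, Σzᵢ/Kᵢ = 1.549 — both > 1, two phases present.
Newton iteration, ψ₁⁰ = 0.5:
  ψ₁ = 0.500: g = -0.0276, g' = -0.808 → ψ₁ = 0.466
Converged at ψ₁ = 0.466.
Drum-1 compositions:
  chloroform: x = 0.080, y = 0.258
  n-hexane: x = 0.139, y = 0.332
  2-propanol: x = 0.070, y = 0.145
  ethylbenzene: x = 0.711, y = 0.264
Drum-2 feed = drum-1 liquid: z₂ = (0.0798, 0.1388, 0.0704, 0.7110).
Drum 2:
Material balance + equilibrium reduce to Σ zᵢ(Kᵢ−1)/(1+ψ₂(Kᵢ−1)) = 0.
Feasibility: ΣzᵢKᵢ = 1.770, Σzᵢ/Kᵢ = 1.147 — both > 1, two phases present.
Newton–Raphson from ψ₂ = 0.4:
  ψ₂ = 0.400: g = 0.1350, g' = -0.717 → ψ₂ = 0.588
  ψ₂ = 0.588: g = 0.0229, g' = -0.503 → ψ₂ = 0.634
  ψ₂ = 0.634: g = 0.0007, g' = -0.472 → ψ₂ = 0.635
Converged at ψ₂ = 0.635.
  chloroform: x = 0.020, y = 0.114
  n-hexane: x = 0.045, y = 0.192
  2-propanol: x = 0.026, y = 0.096
  ethylbenzene: x = 0.908, y = 0.598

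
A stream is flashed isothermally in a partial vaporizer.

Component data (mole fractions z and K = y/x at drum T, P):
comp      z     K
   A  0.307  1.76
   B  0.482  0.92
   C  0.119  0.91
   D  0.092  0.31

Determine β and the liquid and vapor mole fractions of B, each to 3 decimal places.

Material balance + equilibrium reduce to Σ zᵢ(Kᵢ−1)/(1+β(Kᵢ−1)) = 0.
Check two-phase: ΣzᵢKᵢ = 1.121 > 1 and Σzᵢ/Kᵢ = 1.126 > 1, so g(0) = 0.121 > 0 and g(1) = -0.126 < 0.
Newton–Raphson from β = 0.31:
  β = 0.310: g = 0.0575, g' = -0.191 → β = 0.611
  β = 0.611: g = -0.0022, g' = -0.218 → β = 0.600
Converged at β = 0.600.
Compositions from xᵢ = zᵢ/(1+β(Kᵢ−1)), yᵢ = Kᵢxᵢ:
  A: x = 0.211, y = 0.371
  B: x = 0.506, y = 0.466
  C: x = 0.126, y = 0.114
  D: x = 0.157, y = 0.049

β = 0.600, x_B = 0.506, y_B = 0.466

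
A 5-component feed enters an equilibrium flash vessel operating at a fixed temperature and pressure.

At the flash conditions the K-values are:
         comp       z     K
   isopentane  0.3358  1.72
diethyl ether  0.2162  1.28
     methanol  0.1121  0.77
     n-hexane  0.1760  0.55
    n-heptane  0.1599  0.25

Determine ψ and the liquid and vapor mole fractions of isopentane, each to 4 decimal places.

Rachford–Rice: g(ψ) = Σ zᵢ(Kᵢ−1)/(1+ψ(Kᵢ−1)) = 0.
Check two-phase: ΣzᵢKᵢ = 1.0774 > 1 and Σzᵢ/Kᵢ = 1.4693 > 1, so g(0) = 0.0774 > 0 and g(1) = -0.4693 < 0.
Newton–Raphson from ψ = 0.5:
  ψ = 0.5000: g = -0.09233, g' = -0.4043 → ψ = 0.2716
  ψ = 0.2716: g = -0.00986, g' = -0.3313 → ψ = 0.2419
  ψ = 0.2419: g = -0.00007, g' = -0.3269 → ψ = 0.2417
Converged at ψ = 0.2417.
Compositions from xᵢ = zᵢ/(1+ψ(Kᵢ−1)), yᵢ = Kᵢxᵢ:
  isopentane: x = 0.2860, y = 0.4920
  diethyl ether: x = 0.2025, y = 0.2592
  methanol: x = 0.1187, y = 0.0914
  n-hexane: x = 0.1975, y = 0.1086
  n-heptane: x = 0.1953, y = 0.0488

ψ = 0.2417, x_isopentane = 0.2860, y_isopentane = 0.4920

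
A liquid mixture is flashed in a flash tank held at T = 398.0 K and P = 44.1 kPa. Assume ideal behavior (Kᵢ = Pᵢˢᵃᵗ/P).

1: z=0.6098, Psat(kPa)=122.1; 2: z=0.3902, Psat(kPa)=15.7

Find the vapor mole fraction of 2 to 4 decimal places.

Raoult's law: Kᵢ = Pᵢˢᵃᵗ/P = Pᵢˢᵃᵗ/44.1.
  K_1 = 122.1/44.1 = 2.768707, K_2 = 15.7/44.1 = 0.356009
Binary case is linear: z₁(K₁−1)(1+β(K₂−1)) + z₂(K₂−1)(1+β(K₁−1)) = 0
⇒ β = [z₁(K₁−1)+z₂(K₂−1)] / [−(K₁−1)(K₂−1)] = 0.82727/1.13903 = 0.7263
Compositions from xᵢ = zᵢ/(1+β(Kᵢ−1)), yᵢ = Kᵢxᵢ:
  1: x = 0.2669, y = 0.7390
  2: x = 0.7331, y = 0.2610

y_2 = 0.2610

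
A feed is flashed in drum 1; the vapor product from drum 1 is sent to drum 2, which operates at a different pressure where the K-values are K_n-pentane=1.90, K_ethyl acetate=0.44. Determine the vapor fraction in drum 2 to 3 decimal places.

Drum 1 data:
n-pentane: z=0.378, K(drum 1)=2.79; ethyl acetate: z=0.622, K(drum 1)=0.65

V/F (drum 2) = 0.211

Drum 1:
Material balance + equilibrium reduce to Σ zᵢ(Kᵢ−1)/(1+ψ₁(Kᵢ−1)) = 0.
Feasibility: ΣzᵢKᵢ = 1.459, Σzᵢ/Kᵢ = 1.092 — both > 1, two phases present.
Iterate (Newton) starting at ψ₁ = 0.5:
  ψ₁ = 0.500: g = 0.0932, g' = -0.449 → ψ₁ = 0.707
  ψ₁ = 0.707: g = 0.0092, g' = -0.370 → ψ₁ = 0.732
  ψ₁ = 0.732: g = 0.0001, g' = -0.365 → ψ₁ = 0.733
Converged at ψ₁ = 0.733.
Drum-1 compositions:
  n-pentane: x = 0.164, y = 0.456
  ethyl acetate: x = 0.836, y = 0.544
Drum-2 feed = drum-1 vapor: z₂ = (0.4563, 0.5437).
Drum 2:
Material balance + equilibrium reduce to Σ zᵢ(Kᵢ−1)/(1+ψ₂(Kᵢ−1)) = 0.
Check two-phase: ΣzᵢKᵢ = 1.106 > 1 and Σzᵢ/Kᵢ = 1.476 > 1, so g(0) = 0.106 > 0 and g(1) = -0.476 < 0.
Binary case is linear: z₁(K₁−1)(1+ψ₂(K₂−1)) + z₂(K₂−1)(1+ψ₂(K₁−1)) = 0
⇒ ψ₂ = [z₁(K₁−1)+z₂(K₂−1)] / [−(K₁−1)(K₂−1)] = 0.1062/0.5040 = 0.211
  n-pentane: x = 0.384, y = 0.729
  ethyl acetate: x = 0.616, y = 0.271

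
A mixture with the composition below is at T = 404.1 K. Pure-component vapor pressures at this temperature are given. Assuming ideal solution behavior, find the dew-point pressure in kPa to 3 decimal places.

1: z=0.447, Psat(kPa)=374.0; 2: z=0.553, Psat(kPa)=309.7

Pdew = 335.482 kPa

At the dew point ψ → 1, so Σzᵢ/Kᵢ = 1 with Kᵢ = Pᵢˢᵃᵗ/P ⇒ 1/P = Σzᵢ/Pᵢˢᵃᵗ.
1/P = 0.447/374.0 + 0.553/309.7 = 0.002981 ⇒ P = 335.482 kPa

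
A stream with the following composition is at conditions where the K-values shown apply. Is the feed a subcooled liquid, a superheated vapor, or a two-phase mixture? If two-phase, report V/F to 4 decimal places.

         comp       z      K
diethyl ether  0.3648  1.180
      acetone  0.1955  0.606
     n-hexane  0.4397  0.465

ΣzᵢKᵢ = 0.7534; Σzᵢ/Kᵢ = 1.5774.
Since ΣzᵢKᵢ < 1 the mixture is below its bubble point — single liquid phase.

subcooled liquid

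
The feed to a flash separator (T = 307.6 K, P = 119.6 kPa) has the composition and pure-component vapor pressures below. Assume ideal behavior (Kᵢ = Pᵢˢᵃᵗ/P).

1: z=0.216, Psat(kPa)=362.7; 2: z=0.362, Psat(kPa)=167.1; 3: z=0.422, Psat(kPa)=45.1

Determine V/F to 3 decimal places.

V/F = 0.427

Raoult's law: Kᵢ = Pᵢˢᵃᵗ/P = Pᵢˢᵃᵗ/119.6.
  K_1 = 362.7/119.6 = 3.03261, K_2 = 167.1/119.6 = 1.39716, K_3 = 45.1/119.6 = 0.37709
Newton iteration, V/F⁰ = 0.5:
  V/F = 0.500: g = -0.0441, g' = -0.605 → V/F = 0.427
Converged at V/F = 0.427.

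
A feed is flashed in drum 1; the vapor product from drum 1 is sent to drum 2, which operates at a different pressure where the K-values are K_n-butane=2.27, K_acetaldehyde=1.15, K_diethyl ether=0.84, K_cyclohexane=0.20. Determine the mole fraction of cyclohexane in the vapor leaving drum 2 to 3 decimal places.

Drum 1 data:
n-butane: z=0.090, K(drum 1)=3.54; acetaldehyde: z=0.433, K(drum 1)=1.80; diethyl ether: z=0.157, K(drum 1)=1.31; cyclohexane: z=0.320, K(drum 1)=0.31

Drum 1:
Newton–Raphson from ψ₁ = 0.56:
  ψ₁ = 0.560: g = 0.0152, g' = -0.647 → ψ₁ = 0.584
  ψ₁ = 0.584: g = -0.0002, g' = -0.661 → ψ₁ = 0.583
Converged at ψ₁ = 0.583.
Drum-1 compositions:
  n-butane: x = 0.036, y = 0.128
  acetaldehyde: x = 0.295, y = 0.531
  diethyl ether: x = 0.133, y = 0.174
  cyclohexane: x = 0.536, y = 0.166
Drum-2 feed = drum-1 vapor: z₂ = (0.1284, 0.5314, 0.1742, 0.1660).
Drum 2:
Rachford–Rice: g(ψ₂) = Σ zᵢ(Kᵢ−1)/(1+ψ₂(Kᵢ−1)) = 0.
Feasibility: ΣzᵢKᵢ = 1.082, Σzᵢ/Kᵢ = 1.556 — both > 1, two phases present.
Newton–Raphson from ψ₂ = 0.5:
  ψ₂ = 0.500: g = -0.0778, g' = -0.388 → ψ₂ = 0.300
  ψ₂ = 0.300: g = -0.0096, g' = -0.308 → ψ₂ = 0.269
  ψ₂ = 0.269: g = -0.0001, g' = -0.303 → ψ₂ = 0.268
Converged at ψ₂ = 0.268.
  n-butane: x = 0.096, y = 0.217
  acetaldehyde: x = 0.511, y = 0.587
  diethyl ether: x = 0.182, y = 0.153
  cyclohexane: x = 0.211, y = 0.042

y_cyclohexane (drum 2) = 0.042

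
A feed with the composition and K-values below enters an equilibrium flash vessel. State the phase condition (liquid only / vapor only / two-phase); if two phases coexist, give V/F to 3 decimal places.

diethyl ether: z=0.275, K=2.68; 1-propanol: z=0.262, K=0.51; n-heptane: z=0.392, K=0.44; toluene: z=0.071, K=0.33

two-phase, V/F = 0.072

ΣzᵢKᵢ = 1.067; Σzᵢ/Kᵢ = 1.722.
Both exceed 1, so a two-phase solution exists.
Let ψ = V/F and solve Σ zᵢ(Kᵢ−1)/(1+ψ(Kᵢ−1)) = 0.
Iterate (Newton) starting at ψ = 0.54:
  ψ = 0.540: g = -0.3215, g' = -0.661 → ψ = 0.053
  ψ = 0.053: g = 0.0167, g' = -0.885 → ψ = 0.072
Converged at ψ = 0.072.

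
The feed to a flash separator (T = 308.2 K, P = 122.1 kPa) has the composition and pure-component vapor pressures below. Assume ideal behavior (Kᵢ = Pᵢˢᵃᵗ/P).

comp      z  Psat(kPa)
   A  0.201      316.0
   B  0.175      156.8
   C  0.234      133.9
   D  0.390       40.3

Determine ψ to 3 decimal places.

Raoult's law: Kᵢ = Pᵢˢᵃᵗ/P = Pᵢˢᵃᵗ/122.1.
  K_A = 316.0/122.1 = 2.58804, K_B = 156.8/122.1 = 1.28419, K_C = 133.9/122.1 = 1.09664, K_D = 40.3/122.1 = 0.33006
Iterate (Newton) starting at ψ = 0.41:
  ψ = 0.410: g = -0.1006, g' = -0.532 → ψ = 0.221
  ψ = 0.221: g = -0.0014, g' = -0.534 → ψ = 0.218
Converged at ψ = 0.218.

ψ = 0.218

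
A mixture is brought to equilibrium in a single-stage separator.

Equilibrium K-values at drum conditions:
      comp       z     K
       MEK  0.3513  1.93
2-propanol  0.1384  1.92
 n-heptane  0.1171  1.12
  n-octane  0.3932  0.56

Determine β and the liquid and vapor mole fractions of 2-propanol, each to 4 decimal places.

Iterate (Newton) starting at β = 0.5:
  β = 0.5000: g = 0.10167, g' = -0.3231 → β = 0.8146
  β = 0.8146: g = 0.00180, g' = -0.3230 → β = 0.8202
Converged at β = 0.8202.
Compositions from xᵢ = zᵢ/(1+β(Kᵢ−1)), yᵢ = Kᵢxᵢ:
  MEK: x = 0.1993, y = 0.3846
  2-propanol: x = 0.0789, y = 0.1514
  n-heptane: x = 0.1066, y = 0.1194
  n-octane: x = 0.6152, y = 0.3445

β = 0.8202, x_2-propanol = 0.0789, y_2-propanol = 0.1514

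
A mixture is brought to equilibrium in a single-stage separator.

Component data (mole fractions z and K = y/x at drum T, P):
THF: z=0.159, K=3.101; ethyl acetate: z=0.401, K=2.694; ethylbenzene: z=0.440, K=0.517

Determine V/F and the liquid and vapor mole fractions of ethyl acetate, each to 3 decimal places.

V/F = 0.915, x_ethyl acetate = 0.157, y_ethyl acetate = 0.424

Rachford–Rice: g(V/F) = Σ zᵢ(Kᵢ−1)/(1+V/F(Kᵢ−1)) = 0.
g(0) = ΣzᵢKᵢ − 1 = 0.801 and g(1) = 1 − Σzᵢ/Kᵢ = -0.051, so a root lies in (0, 1).
Newton–Raphson from V/F = 0.32:
  V/F = 0.320: g = 0.3889, g' = -0.878 → V/F = 0.763
  V/F = 0.763: g = 0.0883, g' = -0.580 → V/F = 0.915
Converged at V/F = 0.915.
Compositions from xᵢ = zᵢ/(1+V/F(Kᵢ−1)), yᵢ = Kᵢxᵢ:
  THF: x = 0.054, y = 0.169
  ethyl acetate: x = 0.157, y = 0.424
  ethylbenzene: x = 0.788, y = 0.408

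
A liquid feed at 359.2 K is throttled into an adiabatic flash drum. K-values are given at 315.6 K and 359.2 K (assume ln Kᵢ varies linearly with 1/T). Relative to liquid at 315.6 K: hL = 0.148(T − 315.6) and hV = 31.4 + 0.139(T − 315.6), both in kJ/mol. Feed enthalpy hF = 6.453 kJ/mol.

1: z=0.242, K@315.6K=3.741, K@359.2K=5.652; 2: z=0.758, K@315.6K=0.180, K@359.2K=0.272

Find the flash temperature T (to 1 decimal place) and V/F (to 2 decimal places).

T = 337.2 K, V/F = 0.10

Adiabatic flash: solve Rachford–Rice at each trial T, then check hF = ψ·hV(T) + (1−ψ)·hL(T).
  T = 315.6 K: K = (3.741, 0.180), RR gives ψ = 0.019, H_out = 0.583 kJ/mol
  T = 359.2 K: K = (5.652, 0.272), RR gives ψ = 0.169, H_out = 11.708 kJ/mol
  T = 337.4 K: K = (4.660, 0.224), RR gives ψ = 0.105, H_out = 6.498 kJ/mol
  T = 326.5 K: K = (4.191, 0.202), RR gives ψ = 0.066, H_out = 3.665 kJ/mol
  T = 331.9 K: K = (4.421, 0.213), RR gives ψ = 0.086, H_out = 5.094 kJ/mol
  T = 334.6 K: K = (4.538, 0.218), RR gives ψ = 0.095, H_out = 5.789 kJ/mol
  T = 336.0 K: K = (4.599, 0.221), RR gives ψ = 0.100, H_out = 6.145 kJ/mol
Linear interpolation between T = 336.0 (H_out = 6.145) and T = 337.4 (H_out = 6.498) on hF = 6.453 gives T ≈ 337.2 K, at which ψ = 0.10.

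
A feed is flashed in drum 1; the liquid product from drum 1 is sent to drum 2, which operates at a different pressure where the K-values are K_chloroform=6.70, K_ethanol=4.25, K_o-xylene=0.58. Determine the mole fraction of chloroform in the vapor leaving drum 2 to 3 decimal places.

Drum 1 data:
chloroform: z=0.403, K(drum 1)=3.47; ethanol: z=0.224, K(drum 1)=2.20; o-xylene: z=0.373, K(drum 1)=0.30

Drum 1:
Let ψ₁ = V/F and solve Σ zᵢ(Kᵢ−1)/(1+ψ₁(Kᵢ−1)) = 0.
Feasibility: ΣzᵢKᵢ = 2.003, Σzᵢ/Kᵢ = 1.461 — both > 1, two phases present.
Iterate (Newton) starting at ψ₁ = 0.5:
  ψ₁ = 0.500: g = 0.2117, g' = -1.051 → ψ₁ = 0.701
  ψ₁ = 0.701: g = -0.0028, g' = -1.130 → ψ₁ = 0.699
Converged at ψ₁ = 0.699.
Drum-1 compositions:
  chloroform: x = 0.148, y = 0.513
  ethanol: x = 0.122, y = 0.268
  o-xylene: x = 0.730, y = 0.219
Drum-2 feed = drum-1 liquid: z₂ = (0.1478, 0.1218, 0.7304).
Drum 2:
Rachford–Rice: g(ψ₂) = Σ zᵢ(Kᵢ−1)/(1+ψ₂(Kᵢ−1)) = 0.
Check two-phase: ΣzᵢKᵢ = 1.932 > 1 and Σzᵢ/Kᵢ = 1.310 > 1, so g(0) = 0.932 > 0 and g(1) = -0.310 < 0.
Iterate (Newton) starting at ψ₂ = 0.5:
  ψ₂ = 0.500: g = -0.0186, g' = -0.717 → ψ₂ = 0.474
  ψ₂ = 0.474: g = 0.0004, g' = -0.751 → ψ₂ = 0.475
Converged at ψ₂ = 0.475.
  chloroform: x = 0.040, y = 0.267
  ethanol: x = 0.048, y = 0.204
  o-xylene: x = 0.912, y = 0.529

y_chloroform (drum 2) = 0.267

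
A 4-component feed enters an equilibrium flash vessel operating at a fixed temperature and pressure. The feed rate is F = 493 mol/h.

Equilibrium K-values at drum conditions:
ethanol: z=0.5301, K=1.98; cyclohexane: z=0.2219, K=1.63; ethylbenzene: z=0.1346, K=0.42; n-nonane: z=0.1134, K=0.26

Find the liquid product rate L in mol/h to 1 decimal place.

Rachford–Rice: g(ψ) = Σ zᵢ(Kᵢ−1)/(1+ψ(Kᵢ−1)) = 0.
Check two-phase: ΣzᵢKᵢ = 1.4973 > 1 and Σzᵢ/Kᵢ = 1.1605 > 1, so g(0) = 0.4973 > 0 and g(1) = -0.1605 < 0.
Newton iteration, ψ⁰ = 0.56:
  ψ = 0.5600: g = 0.17984, g' = -0.5408 → ψ = 0.8926
  ψ = 0.8926: g = -0.04245, g' = -0.9143 → ψ = 0.8461
  ψ = 0.8461: g = -0.00258, g' = -0.8085 → ψ = 0.8430
  ψ = 0.8430: g = -0.00001, g' = -0.8023 → ψ = 0.8429
Converged at ψ = 0.8429.
Then V = ψ·F = 0.8429·493 = 415.6 mol/h and L = F − V = 77.4 mol/h.

L = 77.4 mol/h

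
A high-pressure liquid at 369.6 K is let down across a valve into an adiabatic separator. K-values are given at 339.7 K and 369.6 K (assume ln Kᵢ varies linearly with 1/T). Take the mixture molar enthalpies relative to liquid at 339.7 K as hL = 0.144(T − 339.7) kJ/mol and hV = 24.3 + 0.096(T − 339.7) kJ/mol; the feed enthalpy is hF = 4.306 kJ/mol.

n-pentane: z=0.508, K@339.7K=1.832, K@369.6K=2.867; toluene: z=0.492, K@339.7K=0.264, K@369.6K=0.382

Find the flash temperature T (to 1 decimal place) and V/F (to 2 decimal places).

T = 342.4 K, V/F = 0.16

Adiabatic flash: solve Rachford–Rice at each trial T, then check hF = ψ·hV(T) + (1−ψ)·hL(T).
  T = 339.7 K: K = (1.832, 0.264), RR gives ψ = 0.099, H_out = 2.403 kJ/mol
  T = 369.6 K: K = (2.867, 0.382), RR gives ψ = 0.558, H_out = 17.075 kJ/mol
  T = 354.6 K: K = (2.312, 0.320), RR gives ψ = 0.372, H_out = 10.915 kJ/mol
  T = 347.1 K: K = (2.062, 0.291), RR gives ψ = 0.253, H_out = 7.124 kJ/mol
  T = 343.4 K: K = (1.945, 0.277), RR gives ψ = 0.182, H_out = 4.925 kJ/mol
  T = 341.5 K: K = (1.886, 0.270), RR gives ψ = 0.141, H_out = 3.677 kJ/mol
  T = 342.4 K: K = (1.914, 0.274), RR gives ψ = 0.161, H_out = 4.280 kJ/mol
Linear interpolation between T = 342.4 (H_out = 4.280) and T = 343.4 (H_out = 4.925) on hF = 4.306 gives T ≈ 342.4 K, at which ψ = 0.16.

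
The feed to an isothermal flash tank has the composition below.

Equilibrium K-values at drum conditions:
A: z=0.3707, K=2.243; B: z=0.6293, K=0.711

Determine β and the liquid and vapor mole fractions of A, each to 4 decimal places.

Rachford–Rice: g(β) = Σ zᵢ(Kᵢ−1)/(1+β(Kᵢ−1)) = 0.
g(0) = ΣzᵢKᵢ − 1 = 0.2789 and g(1) = 1 − Σzᵢ/Kᵢ = -0.0504, so a root lies in (0, 1).
Iterate (Newton) starting at β = 0.6:
  β = 0.6000: g = 0.04392, g' = -0.2648 → β = 0.7658
  β = 0.7658: g = 0.00251, g' = -0.2370 → β = 0.7764
Converged at β = 0.7764.
Compositions from xᵢ = zᵢ/(1+β(Kᵢ−1)), yᵢ = Kᵢxᵢ:
  A: x = 0.1886, y = 0.4231
  B: x = 0.8114, y = 0.5769

β = 0.7764, x_A = 0.1886, y_A = 0.4231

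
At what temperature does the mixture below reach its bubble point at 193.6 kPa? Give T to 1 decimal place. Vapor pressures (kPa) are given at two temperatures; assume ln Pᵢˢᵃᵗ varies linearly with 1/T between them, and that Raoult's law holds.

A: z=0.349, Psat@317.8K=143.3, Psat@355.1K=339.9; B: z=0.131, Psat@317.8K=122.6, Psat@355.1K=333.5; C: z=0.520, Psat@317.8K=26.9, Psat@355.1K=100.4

T = 350.9 K

Bubble-point temperature: ΣzᵢPᵢˢᵃᵗ(T) = P. Interpolate ln Pᵢˢᵃᵗ = aᵢ + bᵢ/T.
  T = 317.8 K: ΣzᵢPᵢˢᵃᵗ = 80.06 kPa
  T = 355.1 K: ΣzᵢPᵢˢᵃᵗ = 214.52 kPa
  T = 336.5 K: ΣzᵢPᵢˢᵃᵗ = 134.33 kPa
  T = 345.8 K: ΣzᵢPᵢˢᵃᵗ = 170.67 kPa
  T = 350.5 K: ΣzᵢPᵢˢᵃᵗ = 191.83 kPa
  T = 352.8 K: ΣzᵢPᵢˢᵃᵗ = 202.92 kPa
Interpolating between 350.5 K and 352.8 K gives T ≈ 350.9 K.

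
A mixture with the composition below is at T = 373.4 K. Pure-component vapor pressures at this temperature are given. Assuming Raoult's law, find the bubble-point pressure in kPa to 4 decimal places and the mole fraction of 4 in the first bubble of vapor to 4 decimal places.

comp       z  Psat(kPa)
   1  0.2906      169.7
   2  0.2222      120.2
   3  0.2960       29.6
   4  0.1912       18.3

Pbub = 88.2838 kPa, y_4 = 0.0396

At the bubble point ψ → 0, so ΣzᵢKᵢ = 1 with Kᵢ = Pᵢˢᵃᵗ/P ⇒ P = ΣzᵢPᵢˢᵃᵗ.
P = 0.2906·169.7 + 0.2222·120.2 + 0.2960·29.6 + 0.1912·18.3 = 88.2838 kPa
yᵢ = zᵢPᵢˢᵃᵗ/P ⇒ y_4 = 0.1912·18.3/88.2838 = 0.0396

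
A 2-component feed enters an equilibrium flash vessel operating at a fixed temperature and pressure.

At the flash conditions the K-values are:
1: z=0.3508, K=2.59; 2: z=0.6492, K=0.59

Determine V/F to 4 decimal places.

Rachford–Rice: g(V/F) = Σ zᵢ(Kᵢ−1)/(1+V/F(Kᵢ−1)) = 0.
Feasibility: ΣzᵢKᵢ = 1.2916, Σzᵢ/Kᵢ = 1.2358 — both > 1, two phases present.
Iterate (Newton) starting at V/F = 0.5:
  V/F = 0.5000: g = -0.02407, g' = -0.4479 → V/F = 0.4463
  V/F = 0.4463: g = 0.00049, g' = -0.4669 → V/F = 0.4473
Converged at V/F = 0.4473.

V/F = 0.4473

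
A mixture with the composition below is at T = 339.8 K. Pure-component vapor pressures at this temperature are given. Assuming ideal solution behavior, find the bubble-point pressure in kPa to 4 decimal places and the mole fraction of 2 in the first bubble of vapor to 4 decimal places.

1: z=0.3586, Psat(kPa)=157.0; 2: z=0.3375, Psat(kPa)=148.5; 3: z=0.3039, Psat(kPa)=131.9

At the bubble point ψ → 0, so ΣzᵢKᵢ = 1 with Kᵢ = Pᵢˢᵃᵗ/P ⇒ P = ΣzᵢPᵢˢᵃᵗ.
P = 0.3586·157.0 + 0.3375·148.5 + 0.3039·131.9 = 146.5034 kPa
yᵢ = zᵢPᵢˢᵃᵗ/P ⇒ y_2 = 0.3375·148.5/146.5034 = 0.3421

Pbub = 146.5034 kPa, y_2 = 0.3421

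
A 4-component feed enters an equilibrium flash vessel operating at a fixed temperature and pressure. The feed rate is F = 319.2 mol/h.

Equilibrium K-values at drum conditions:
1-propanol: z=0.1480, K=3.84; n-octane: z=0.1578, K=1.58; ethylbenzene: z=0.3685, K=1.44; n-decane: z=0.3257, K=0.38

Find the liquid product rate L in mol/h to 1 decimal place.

Let ψ = V/F and solve Σ zᵢ(Kᵢ−1)/(1+ψ(Kᵢ−1)) = 0.
g(0) = ΣzᵢKᵢ − 1 = 0.4720 and g(1) = 1 − Σzᵢ/Kᵢ = -0.2514, so a root lies in (0, 1).
Newton–Raphson from ψ = 0.5:
  ψ = 0.5000: g = 0.08488, g' = -0.5466 → ψ = 0.6553
  ψ = 0.6553: g = -0.00102, g' = -0.5719 → ψ = 0.6535
Converged at ψ = 0.6535.
Then V = ψ·F = 0.6535·319.2 = 208.6 mol/h and L = F − V = 110.6 mol/h.

L = 110.6 mol/h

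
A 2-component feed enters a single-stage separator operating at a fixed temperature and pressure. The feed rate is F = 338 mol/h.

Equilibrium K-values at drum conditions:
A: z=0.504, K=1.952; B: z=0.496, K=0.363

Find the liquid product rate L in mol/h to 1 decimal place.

Binary case is linear: z₁(K₁−1)(1+β(K₂−1)) + z₂(K₂−1)(1+β(K₁−1)) = 0
⇒ β = [z₁(K₁−1)+z₂(K₂−1)] / [−(K₁−1)(K₂−1)] = 0.1639/0.6064 = 0.270
Then V = β·F = 0.2702·338 = 91.3 mol/h and L = F − V = 246.7 mol/h.

L = 246.7 mol/h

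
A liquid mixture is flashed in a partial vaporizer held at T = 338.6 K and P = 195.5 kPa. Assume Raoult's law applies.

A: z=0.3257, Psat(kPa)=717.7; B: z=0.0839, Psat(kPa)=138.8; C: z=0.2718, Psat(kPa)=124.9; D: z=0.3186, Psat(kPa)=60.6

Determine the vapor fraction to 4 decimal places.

Raoult's law: Kᵢ = Pᵢˢᵃᵗ/P = Pᵢˢᵃᵗ/195.5.
  K_A = 717.7/195.5 = 3.671100, K_B = 138.8/195.5 = 0.709974, K_C = 124.9/195.5 = 0.638875, K_D = 60.6/195.5 = 0.309974
Material balance + equilibrium reduce to Σ zᵢ(Kᵢ−1)/(1+ψ(Kᵢ−1)) = 0.
Feasibility: ΣzᵢKᵢ = 1.5276, Σzᵢ/Kᵢ = 1.6602 — both > 1, two phases present.
Newton–Raphson from ψ = 0.44:
  ψ = 0.4400: g = -0.06034, g' = -0.8633 → ψ = 0.3701
  ψ = 0.3701: g = 0.00169, g' = -0.9173 → ψ = 0.3719
Converged at ψ = 0.3719.

ψ = 0.3719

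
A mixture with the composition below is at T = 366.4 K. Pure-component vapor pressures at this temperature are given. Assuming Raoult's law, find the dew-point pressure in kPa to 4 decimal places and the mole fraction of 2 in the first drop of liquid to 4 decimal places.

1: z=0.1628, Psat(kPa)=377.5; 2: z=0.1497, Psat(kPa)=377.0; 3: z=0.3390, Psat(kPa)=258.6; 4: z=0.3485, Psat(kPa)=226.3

Pdew = 271.7955 kPa, x_2 = 0.1079

At the dew point ψ → 1, so Σzᵢ/Kᵢ = 1 with Kᵢ = Pᵢˢᵃᵗ/P ⇒ 1/P = Σzᵢ/Pᵢˢᵃᵗ.
1/P = 0.1628/377.5 + 0.1497/377.0 + 0.3390/258.6 + 0.3485/226.3 = 0.0036792 ⇒ P = 271.7955 kPa
xᵢ = zᵢP/Pᵢˢᵃᵗ ⇒ x_2 = 0.1497·271.7955/377.0 = 0.1079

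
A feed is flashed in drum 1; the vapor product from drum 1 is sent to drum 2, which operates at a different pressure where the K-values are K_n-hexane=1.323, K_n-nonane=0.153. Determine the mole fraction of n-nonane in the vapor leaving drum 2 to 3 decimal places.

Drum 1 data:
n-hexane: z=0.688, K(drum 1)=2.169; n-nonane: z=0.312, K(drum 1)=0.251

y_n-nonane (drum 2) = 0.042

Drum 1:
Material balance + equilibrium reduce to Σ zᵢ(Kᵢ−1)/(1+ψ₁(Kᵢ−1)) = 0.
Feasibility: ΣzᵢKᵢ = 1.571, Σzᵢ/Kᵢ = 1.560 — both > 1, two phases present.
Iterate (Newton) starting at ψ₁ = 0.5:
  ψ₁ = 0.500: g = 0.1340, g' = -0.822 → ψ₁ = 0.663
  ψ₁ = 0.663: g = -0.0111, g' = -0.989 → ψ₁ = 0.652
Converged at ψ₁ = 0.652.
Drum-1 compositions:
  n-hexane: x = 0.391, y = 0.847
  n-nonane: x = 0.609, y = 0.153
Drum-2 feed = drum-1 vapor: z₂ = (0.8470, 0.1530).
Drum 2:
Material balance + equilibrium reduce to Σ zᵢ(Kᵢ−1)/(1+ψ₂(Kᵢ−1)) = 0.
Feasibility: ΣzᵢKᵢ = 1.144, Σzᵢ/Kᵢ = 1.640 — both > 1, two phases present.
Iterate (Newton) starting at ψ₂ = 0.5:
  ψ₂ = 0.500: g = 0.0108, g' = -0.396 → ψ₂ = 0.527
  ψ₂ = 0.527: g = -0.0004, g' = -0.423 → ψ₂ = 0.526
Converged at ψ₂ = 0.526.
  n-hexane: x = 0.724, y = 0.958
  n-nonane: x = 0.276, y = 0.042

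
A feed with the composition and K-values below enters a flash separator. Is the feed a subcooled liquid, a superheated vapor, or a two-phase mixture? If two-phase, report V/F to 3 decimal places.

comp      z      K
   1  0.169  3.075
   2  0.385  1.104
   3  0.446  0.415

ΣzᵢKᵢ = 1.130; Σzᵢ/Kᵢ = 1.478.
Both exceed 1, so a two-phase solution exists.
Material balance + equilibrium reduce to Σ zᵢ(Kᵢ−1)/(1+ψ(Kᵢ−1)) = 0.
Iterate (Newton) starting at ψ = 0.5:
  ψ = 0.500: g = -0.1586, g' = -0.484 → ψ = 0.172
  ψ = 0.172: g = 0.0075, g' = -0.588 → ψ = 0.185
Converged at ψ = 0.185.

two-phase, V/F = 0.185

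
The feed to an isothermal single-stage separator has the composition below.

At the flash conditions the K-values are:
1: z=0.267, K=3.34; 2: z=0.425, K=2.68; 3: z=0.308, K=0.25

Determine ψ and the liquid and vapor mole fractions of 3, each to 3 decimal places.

ψ = 0.761, x_3 = 0.717, y_3 = 0.179

Material balance + equilibrium reduce to Σ zᵢ(Kᵢ−1)/(1+ψ(Kᵢ−1)) = 0.
Feasibility: ΣzᵢKᵢ = 2.108, Σzᵢ/Kᵢ = 1.471 — both > 1, two phases present.
Newton–Raphson from ψ = 0.5:
  ψ = 0.500: g = 0.3064, g' = -1.108 → ψ = 0.776
  ψ = 0.776: g = -0.0214, g' = -1.403 → ψ = 0.761
Converged at ψ = 0.761.
Compositions from xᵢ = zᵢ/(1+ψ(Kᵢ−1)), yᵢ = Kᵢxᵢ:
  1: x = 0.096, y = 0.321
  2: x = 0.187, y = 0.500
  3: x = 0.717, y = 0.179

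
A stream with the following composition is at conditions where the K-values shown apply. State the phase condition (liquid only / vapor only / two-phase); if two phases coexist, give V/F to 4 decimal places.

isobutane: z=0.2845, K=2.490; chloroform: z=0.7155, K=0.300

liquid only

ΣzᵢKᵢ = 0.9231; Σzᵢ/Kᵢ = 2.4993.
Since ΣzᵢKᵢ < 1 the mixture is below its bubble point — single liquid phase.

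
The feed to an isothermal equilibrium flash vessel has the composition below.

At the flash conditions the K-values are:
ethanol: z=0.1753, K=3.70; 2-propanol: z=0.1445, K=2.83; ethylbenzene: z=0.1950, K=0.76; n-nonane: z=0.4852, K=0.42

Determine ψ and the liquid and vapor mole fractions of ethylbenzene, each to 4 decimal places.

ψ = 0.3504, x_ethylbenzene = 0.2129, y_ethylbenzene = 0.1618

Newton iteration, ψ⁰ = 0.5:
  ψ = 0.5000: g = -0.11005, g' = -0.7017 → ψ = 0.3432
  ψ = 0.3432: g = 0.00577, g' = -0.7947 → ψ = 0.3504
Converged at ψ = 0.3504.
Compositions from xᵢ = zᵢ/(1+ψ(Kᵢ−1)), yᵢ = Kᵢxᵢ:
  ethanol: x = 0.0901, y = 0.3333
  2-propanol: x = 0.0880, y = 0.2492
  ethylbenzene: x = 0.2129, y = 0.1618
  n-nonane: x = 0.6090, y = 0.2558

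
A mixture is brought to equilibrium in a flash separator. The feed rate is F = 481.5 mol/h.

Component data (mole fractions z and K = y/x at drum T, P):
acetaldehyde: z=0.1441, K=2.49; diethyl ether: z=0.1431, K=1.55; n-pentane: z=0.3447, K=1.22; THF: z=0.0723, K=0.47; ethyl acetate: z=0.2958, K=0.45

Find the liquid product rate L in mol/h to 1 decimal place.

Material balance + equilibrium reduce to Σ zᵢ(Kᵢ−1)/(1+ψ(Kᵢ−1)) = 0.
Feasibility: ΣzᵢKᵢ = 1.1682, Σzᵢ/Kᵢ = 1.2439 — both > 1, two phases present.
Iterate (Newton) starting at ψ = 0.52:
  ψ = 0.5200: g = -0.03053, g' = -0.3554 → ψ = 0.4341
  ψ = 0.4341: g = -0.00035, g' = -0.3487 → ψ = 0.4331
Converged at ψ = 0.4331.
Then V = ψ·F = 0.4331·481.5 = 208.5 mol/h and L = F − V = 273.0 mol/h.

L = 273.0 mol/h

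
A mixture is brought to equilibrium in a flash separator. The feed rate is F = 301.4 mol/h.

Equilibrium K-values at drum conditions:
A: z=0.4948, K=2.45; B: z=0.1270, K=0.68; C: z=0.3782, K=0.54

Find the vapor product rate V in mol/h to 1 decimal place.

Newton iteration, ψ⁰ = 0.5:
  ψ = 0.5000: g = 0.14160, g' = -0.5030 → ψ = 0.7815
  ψ = 0.7815: g = 0.01053, g' = -0.4468 → ψ = 0.8051
Converged at ψ = 0.8051.
Then V = ψ·F = 0.8051·301.4 = 242.6 mol/h and L = F − V = 58.8 mol/h.

V = 242.6 mol/h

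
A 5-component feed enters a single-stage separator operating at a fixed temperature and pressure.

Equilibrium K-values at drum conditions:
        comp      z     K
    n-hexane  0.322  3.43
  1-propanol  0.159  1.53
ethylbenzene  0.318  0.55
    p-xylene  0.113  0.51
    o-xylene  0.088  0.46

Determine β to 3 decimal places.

β = 0.667

Rachford–Rice: g(β) = Σ zᵢ(Kᵢ−1)/(1+β(Kᵢ−1)) = 0.
g(0) = ΣzᵢKᵢ − 1 = 0.621 and g(1) = 1 − Σzᵢ/Kᵢ = -0.189, so a root lies in (0, 1).
Newton iteration, β⁰ = 0.33:
  β = 0.330: g = 0.2140, g' = -0.783 → β = 0.603
  β = 0.603: g = 0.0357, g' = -0.571 → β = 0.666
  β = 0.666: g = 0.0005, g' = -0.555 → β = 0.667
Converged at β = 0.667.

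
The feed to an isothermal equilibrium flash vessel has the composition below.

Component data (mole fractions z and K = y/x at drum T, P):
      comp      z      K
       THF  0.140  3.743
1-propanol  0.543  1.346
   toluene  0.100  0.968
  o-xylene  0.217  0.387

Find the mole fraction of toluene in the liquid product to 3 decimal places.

Let β = V/F and solve Σ zᵢ(Kᵢ−1)/(1+β(Kᵢ−1)) = 0.
Feasibility: ΣzᵢKᵢ = 1.436, Σzᵢ/Kᵢ = 1.105 — both > 1, two phases present.
Newton iteration, β⁰ = 0.5:
  β = 0.500: g = 0.1270, g' = -0.404 → β = 0.814
  β = 0.814: g = -0.0035, g' = -0.465 → β = 0.807
Converged at β = 0.807.
Compositions from xᵢ = zᵢ/(1+β(Kᵢ−1)), yᵢ = Kᵢxᵢ:
  THF: x = 0.044, y = 0.163
  1-propanol: x = 0.425, y = 0.571
  toluene: x = 0.103, y = 0.099
  o-xylene: x = 0.429, y = 0.166

x_toluene = 0.103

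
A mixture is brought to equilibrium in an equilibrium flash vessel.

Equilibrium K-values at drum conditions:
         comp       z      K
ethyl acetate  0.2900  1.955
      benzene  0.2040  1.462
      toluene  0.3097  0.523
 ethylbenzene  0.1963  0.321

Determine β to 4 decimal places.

Rachford–Rice: g(β) = Σ zᵢ(Kᵢ−1)/(1+β(Kᵢ−1)) = 0.
Feasibility: ΣzᵢKᵢ = 1.0902, Σzᵢ/Kᵢ = 1.4916 — both > 1, two phases present.
Newton iteration, β⁰ = 0.64:
  β = 0.6400: g = -0.20374, g' = -0.5569 → β = 0.2742
  β = 0.2742: g = -0.03059, g' = -0.4303 → β = 0.2031
  β = 0.2031: g = -0.00005, g' = -0.4301 → β = 0.2030
Converged at β = 0.2030.

β = 0.2030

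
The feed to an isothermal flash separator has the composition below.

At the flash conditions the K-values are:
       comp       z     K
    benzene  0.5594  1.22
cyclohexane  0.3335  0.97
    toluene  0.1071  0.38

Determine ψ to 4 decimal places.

ψ = 0.5401

Newton iteration, ψ⁰ = 0.47:
  ψ = 0.4700: g = 0.00768, g' = -0.1045 → ψ = 0.5435
  ψ = 0.5435: g = -0.00039, g' = -0.1156 → ψ = 0.5401
Converged at ψ = 0.5401.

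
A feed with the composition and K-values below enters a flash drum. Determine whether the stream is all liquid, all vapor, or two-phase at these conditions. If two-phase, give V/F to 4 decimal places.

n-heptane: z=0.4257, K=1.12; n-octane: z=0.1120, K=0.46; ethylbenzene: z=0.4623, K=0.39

all liquid

ΣzᵢKᵢ = 0.7086; Σzᵢ/Kᵢ = 1.8090.
Since ΣzᵢKᵢ < 1 the mixture is below its bubble point — single liquid phase.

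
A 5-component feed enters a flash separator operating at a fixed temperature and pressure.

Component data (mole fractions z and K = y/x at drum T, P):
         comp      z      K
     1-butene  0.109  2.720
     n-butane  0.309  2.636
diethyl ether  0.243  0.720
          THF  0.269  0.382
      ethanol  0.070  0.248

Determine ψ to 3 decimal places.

ψ = 0.463

Rachford–Rice: g(ψ) = Σ zᵢ(Kᵢ−1)/(1+ψ(Kᵢ−1)) = 0.
Check two-phase: ΣzᵢKᵢ = 1.406 > 1 and Σzᵢ/Kᵢ = 1.481 > 1, so g(0) = 0.406 > 0 and g(1) = -0.481 < 0.
Iterate (Newton) starting at ψ = 0.5:
  ψ = 0.500: g = -0.0252, g' = -0.686 → ψ = 0.463
Converged at ψ = 0.463.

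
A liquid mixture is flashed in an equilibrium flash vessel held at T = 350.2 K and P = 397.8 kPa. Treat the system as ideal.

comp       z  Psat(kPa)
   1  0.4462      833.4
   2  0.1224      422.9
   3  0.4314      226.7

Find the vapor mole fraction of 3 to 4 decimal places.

y_3 = 0.3641

Raoult's law: Kᵢ = Pᵢˢᵃᵗ/P = Pᵢˢᵃᵗ/397.8.
  K_1 = 833.4/397.8 = 2.095023, K_2 = 422.9/397.8 = 1.063097, K_3 = 226.7/397.8 = 0.569884
Let β = V/F and solve Σ zᵢ(Kᵢ−1)/(1+β(Kᵢ−1)) = 0.
Feasibility: ΣzᵢKᵢ = 1.3108, Σzᵢ/Kᵢ = 1.0851 — both > 1, two phases present.
Newton–Raphson from β = 0.64:
  β = 0.6400: g = 0.03867, g' = -0.3374 → β = 0.7546
  β = 0.7546: g = 0.00019, g' = -0.3358 → β = 0.7552
Converged at β = 0.7552.
Compositions from xᵢ = zᵢ/(1+β(Kᵢ−1)), yᵢ = Kᵢxᵢ:
  1: x = 0.2442, y = 0.5117
  2: x = 0.1168, y = 0.1242
  3: x = 0.6389, y = 0.3641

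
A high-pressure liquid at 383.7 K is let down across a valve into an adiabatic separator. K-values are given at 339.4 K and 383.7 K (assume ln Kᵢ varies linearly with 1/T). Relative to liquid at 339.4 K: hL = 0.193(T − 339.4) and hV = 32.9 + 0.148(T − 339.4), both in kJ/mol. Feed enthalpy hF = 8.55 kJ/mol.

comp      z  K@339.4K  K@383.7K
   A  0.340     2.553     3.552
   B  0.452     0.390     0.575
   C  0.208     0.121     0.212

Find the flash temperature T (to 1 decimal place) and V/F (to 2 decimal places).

T = 354.6 K, V/F = 0.17

Adiabatic flash: solve Rachford–Rice at each trial T, then check hF = ψ·hV(T) + (1−ψ)·hL(T).
  T = 339.4 K: K = (2.553, 0.390, 0.121), RR gives ψ = 0.064, H_out = 2.094 kJ/mol
  T = 383.7 K: K = (3.552, 0.575, 0.212), RR gives ψ = 0.356, H_out = 19.568 kJ/mol
  T = 361.5 K: K = (3.041, 0.479, 0.163), RR gives ψ = 0.219, H_out = 11.268 kJ/mol
  T = 350.4 K: K = (2.793, 0.433, 0.141), RR gives ψ = 0.146, H_out = 6.842 kJ/mol
  T = 355.9 K: K = (2.915, 0.456, 0.152), RR gives ψ = 0.183, H_out = 9.071 kJ/mol
  T = 353.1 K: K = (2.853, 0.444, 0.146), RR gives ψ = 0.164, H_out = 7.946 kJ/mol
  T = 354.5 K: K = (2.884, 0.450, 0.149), RR gives ψ = 0.174, H_out = 8.511 kJ/mol
Linear interpolation between T = 354.5 (H_out = 8.511) and T = 355.9 (H_out = 9.071) on hF = 8.55 gives T ≈ 354.6 K, at which ψ = 0.17.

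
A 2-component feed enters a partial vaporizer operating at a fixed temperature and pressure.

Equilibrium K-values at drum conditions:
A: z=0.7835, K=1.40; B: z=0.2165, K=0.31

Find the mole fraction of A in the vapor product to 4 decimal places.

Rachford–Rice: g(ψ) = Σ zᵢ(Kᵢ−1)/(1+ψ(Kᵢ−1)) = 0.
Feasibility: ΣzᵢKᵢ = 1.1640, Σzᵢ/Kᵢ = 1.2580 — both > 1, two phases present.
Binary case is linear: z₁(K₁−1)(1+ψ(K₂−1)) + z₂(K₂−1)(1+ψ(K₁−1)) = 0
⇒ ψ = [z₁(K₁−1)+z₂(K₂−1)] / [−(K₁−1)(K₂−1)] = 0.16401/0.27600 = 0.5943
Compositions from xᵢ = zᵢ/(1+ψ(Kᵢ−1)), yᵢ = Kᵢxᵢ:
  A: x = 0.6330, y = 0.8862
  B: x = 0.3670, y = 0.1138

y_A = 0.8862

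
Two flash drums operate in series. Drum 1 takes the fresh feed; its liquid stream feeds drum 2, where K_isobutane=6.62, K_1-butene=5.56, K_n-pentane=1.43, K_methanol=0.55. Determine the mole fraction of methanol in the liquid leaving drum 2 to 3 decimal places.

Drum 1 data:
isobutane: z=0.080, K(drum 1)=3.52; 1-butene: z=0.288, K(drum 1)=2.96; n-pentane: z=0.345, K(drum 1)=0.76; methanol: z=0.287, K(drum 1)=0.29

x_methanol (drum 2) = 0.677

Drum 1:
Rachford–Rice: g(ψ₁) = Σ zᵢ(Kᵢ−1)/(1+ψ₁(Kᵢ−1)) = 0.
Feasibility: ΣzᵢKᵢ = 1.480, Σzᵢ/Kᵢ = 1.564 — both > 1, two phases present.
Iterate (Newton) starting at ψ₁ = 0.5:
  ψ₁ = 0.500: g = -0.0357, g' = -0.755 → ψ₁ = 0.453
Converged at ψ₁ = 0.453.
Drum-1 compositions:
  isobutane: x = 0.037, y = 0.132
  1-butene: x = 0.153, y = 0.452
  n-pentane: x = 0.387, y = 0.294
  methanol: x = 0.423, y = 0.123
Drum-2 feed = drum-1 liquid: z₂ = (0.0374, 0.1526, 0.3871, 0.4230).
Drum 2:
Rachford–Rice: g(ψ₂) = Σ zᵢ(Kᵢ−1)/(1+ψ₂(Kᵢ−1)) = 0.
Check two-phase: ΣzᵢKᵢ = 1.882 > 1 and Σzᵢ/Kᵢ = 1.073 > 1, so g(0) = 0.882 > 0 and g(1) = -0.073 < 0.
Iterate (Newton) starting at ψ₂ = 0.48:
  ψ₂ = 0.480: g = 0.1702, g' = -0.587 → ψ₂ = 0.770
  ψ₂ = 0.770: g = 0.0274, g' = -0.438 → ψ₂ = 0.833
Converged at ψ₂ = 0.833.
  isobutane: x = 0.007, y = 0.044
  1-butene: x = 0.032, y = 0.177
  n-pentane: x = 0.285, y = 0.408
  methanol: x = 0.677, y = 0.372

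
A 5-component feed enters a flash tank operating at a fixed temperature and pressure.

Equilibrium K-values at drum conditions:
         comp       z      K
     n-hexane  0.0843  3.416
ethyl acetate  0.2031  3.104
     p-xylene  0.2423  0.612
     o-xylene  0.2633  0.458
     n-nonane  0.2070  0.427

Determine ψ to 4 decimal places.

Rachford–Rice: g(ψ) = Σ zᵢ(Kᵢ−1)/(1+ψ(Kᵢ−1)) = 0.
g(0) = ΣzᵢKᵢ − 1 = 0.2757 and g(1) = 1 − Σzᵢ/Kᵢ = -0.5457, so a root lies in (0, 1).
Newton iteration, ψ⁰ = 0.69:
  ψ = 0.6900: g = -0.30186, g' = -0.6700 → ψ = 0.2395
  ψ = 0.2395: g = 0.00804, g' = -0.8328 → ψ = 0.2492
Converged at ψ = 0.2492.

ψ = 0.2492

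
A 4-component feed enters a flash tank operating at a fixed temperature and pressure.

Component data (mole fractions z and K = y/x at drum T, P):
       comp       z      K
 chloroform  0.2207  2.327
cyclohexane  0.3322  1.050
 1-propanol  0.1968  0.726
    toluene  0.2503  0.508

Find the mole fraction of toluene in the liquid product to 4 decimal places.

Let ψ = V/F and solve Σ zᵢ(Kᵢ−1)/(1+ψ(Kᵢ−1)) = 0.
Feasibility: ΣzᵢKᵢ = 1.1324, Σzᵢ/Kᵢ = 1.1750 — both > 1, two phases present.
Newton iteration, ψ⁰ = 0.41:
  ψ = 0.4100: g = -0.00906, g' = -0.2776 → ψ = 0.3774
  ψ = 0.3774: g = 0.00009, g' = -0.2831 → ψ = 0.3777
Converged at ψ = 0.3777.
Compositions from xᵢ = zᵢ/(1+ψ(Kᵢ−1)), yᵢ = Kᵢxᵢ:
  chloroform: x = 0.1470, y = 0.3421
  cyclohexane: x = 0.3260, y = 0.3423
  1-propanol: x = 0.2195, y = 0.1594
  toluene: x = 0.3074, y = 0.1562

x_toluene = 0.3074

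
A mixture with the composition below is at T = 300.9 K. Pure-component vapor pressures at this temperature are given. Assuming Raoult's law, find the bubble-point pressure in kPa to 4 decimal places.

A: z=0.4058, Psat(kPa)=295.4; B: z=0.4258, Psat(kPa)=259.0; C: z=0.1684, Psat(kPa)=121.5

At the bubble point ψ → 0, so ΣzᵢKᵢ = 1 with Kᵢ = Pᵢˢᵃᵗ/P ⇒ P = ΣzᵢPᵢˢᵃᵗ.
P = 0.4058·295.4 + 0.4258·259.0 + 0.1684·121.5 = 250.6161 kPa

Pbub = 250.6161 kPa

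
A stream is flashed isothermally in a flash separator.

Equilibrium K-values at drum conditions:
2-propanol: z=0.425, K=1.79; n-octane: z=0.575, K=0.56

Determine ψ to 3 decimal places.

Rachford–Rice: g(ψ) = Σ zᵢ(Kᵢ−1)/(1+ψ(Kᵢ−1)) = 0.
Feasibility: ΣzᵢKᵢ = 1.083, Σzᵢ/Kᵢ = 1.264 — both > 1, two phases present.
Binary case is linear: z₁(K₁−1)(1+ψ(K₂−1)) + z₂(K₂−1)(1+ψ(K₁−1)) = 0
⇒ ψ = [z₁(K₁−1)+z₂(K₂−1)] / [−(K₁−1)(K₂−1)] = 0.0828/0.3476 = 0.238

ψ = 0.238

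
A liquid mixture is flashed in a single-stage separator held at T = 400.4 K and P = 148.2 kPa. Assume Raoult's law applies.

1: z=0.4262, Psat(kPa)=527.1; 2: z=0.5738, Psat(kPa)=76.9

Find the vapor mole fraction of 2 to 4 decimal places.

y_2 = 0.4367

Raoult's law: Kᵢ = Pᵢˢᵃᵗ/P = Pᵢˢᵃᵗ/148.2.
  K_1 = 527.1/148.2 = 3.556680, K_2 = 76.9/148.2 = 0.518893
Let ψ = V/F and solve Σ zᵢ(Kᵢ−1)/(1+ψ(Kᵢ−1)) = 0.
Feasibility: ΣzᵢKᵢ = 1.8136, Σzᵢ/Kᵢ = 1.2256 — both > 1, two phases present.
Newton iteration, ψ⁰ = 0.36:
  ψ = 0.3600: g = 0.23352, g' = -0.9497 → ψ = 0.6059
  ψ = 0.6059: g = 0.03783, g' = -0.6933 → ψ = 0.6605
  ψ = 0.6605: g = 0.00066, g' = -0.6707 → ψ = 0.6614
Converged at ψ = 0.6614.
Compositions from xᵢ = zᵢ/(1+ψ(Kᵢ−1)), yᵢ = Kᵢxᵢ:
  1: x = 0.1584, y = 0.5633
  2: x = 0.8416, y = 0.4367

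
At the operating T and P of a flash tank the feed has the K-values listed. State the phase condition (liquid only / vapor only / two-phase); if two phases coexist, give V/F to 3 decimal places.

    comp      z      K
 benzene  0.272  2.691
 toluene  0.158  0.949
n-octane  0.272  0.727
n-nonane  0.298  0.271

two-phase, V/F = 0.204

ΣzᵢKᵢ = 1.160; Σzᵢ/Kᵢ = 1.741.
Both exceed 1, so a two-phase solution exists.
Newton–Raphson from ψ = 0.5:
  ψ = 0.500: g = -0.1869, g' = -0.648 → ψ = 0.212
  ψ = 0.212: g = -0.0051, g' = -0.666 → ψ = 0.204
Converged at ψ = 0.204.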